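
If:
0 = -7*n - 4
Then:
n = -4/7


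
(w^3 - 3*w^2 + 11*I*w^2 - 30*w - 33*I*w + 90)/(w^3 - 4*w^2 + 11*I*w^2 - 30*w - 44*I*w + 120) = (w - 3)/(w - 4)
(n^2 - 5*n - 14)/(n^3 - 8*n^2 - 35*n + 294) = (n + 2)/(n^2 - n - 42)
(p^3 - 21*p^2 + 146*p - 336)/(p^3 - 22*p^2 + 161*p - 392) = (p - 6)/(p - 7)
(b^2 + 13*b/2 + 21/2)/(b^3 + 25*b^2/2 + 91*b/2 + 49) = (b + 3)/(b^2 + 9*b + 14)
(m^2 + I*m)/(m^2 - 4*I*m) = (m + I)/(m - 4*I)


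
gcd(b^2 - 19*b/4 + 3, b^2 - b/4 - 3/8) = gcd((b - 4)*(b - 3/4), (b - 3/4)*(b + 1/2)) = b - 3/4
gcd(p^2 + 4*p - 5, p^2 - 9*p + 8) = p - 1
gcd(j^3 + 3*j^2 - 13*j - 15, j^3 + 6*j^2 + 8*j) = 1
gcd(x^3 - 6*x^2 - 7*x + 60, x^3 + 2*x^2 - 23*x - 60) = x^2 - 2*x - 15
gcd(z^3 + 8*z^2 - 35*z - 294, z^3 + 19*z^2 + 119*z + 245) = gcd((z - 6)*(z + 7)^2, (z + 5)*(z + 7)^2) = z^2 + 14*z + 49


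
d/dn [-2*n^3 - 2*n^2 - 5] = 2*n*(-3*n - 2)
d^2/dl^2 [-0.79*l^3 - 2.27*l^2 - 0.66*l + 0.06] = -4.74*l - 4.54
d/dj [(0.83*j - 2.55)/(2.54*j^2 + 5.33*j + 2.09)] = (-2.1082*j^2 + 12.954*j + 15.3262)/(6.4516*j^4 + 27.0764*j^3 + 39.0261*j^2 + 22.2794*j + 4.3681)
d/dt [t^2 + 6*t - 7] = 2*t + 6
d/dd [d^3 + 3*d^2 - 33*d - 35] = 3*d^2 + 6*d - 33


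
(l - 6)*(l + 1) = l^2 - 5*l - 6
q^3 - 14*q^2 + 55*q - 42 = (q - 7)*(q - 6)*(q - 1)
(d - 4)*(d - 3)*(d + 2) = d^3 - 5*d^2 - 2*d + 24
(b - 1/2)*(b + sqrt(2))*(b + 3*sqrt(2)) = b^3 - b^2/2 + 4*sqrt(2)*b^2 - 2*sqrt(2)*b + 6*b - 3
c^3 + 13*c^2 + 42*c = c*(c + 6)*(c + 7)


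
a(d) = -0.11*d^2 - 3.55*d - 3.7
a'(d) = -0.22*d - 3.55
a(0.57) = -5.76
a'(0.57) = -3.68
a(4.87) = -23.60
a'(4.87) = -4.62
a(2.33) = -12.57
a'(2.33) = -4.06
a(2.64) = -13.84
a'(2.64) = -4.13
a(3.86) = -19.04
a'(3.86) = -4.40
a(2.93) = -15.05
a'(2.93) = -4.19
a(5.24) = -25.32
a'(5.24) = -4.70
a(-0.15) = -3.17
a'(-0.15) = -3.52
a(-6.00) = 13.64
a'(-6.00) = -2.23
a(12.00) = -62.14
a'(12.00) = -6.19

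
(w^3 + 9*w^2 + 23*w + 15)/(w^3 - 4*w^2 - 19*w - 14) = (w^2 + 8*w + 15)/(w^2 - 5*w - 14)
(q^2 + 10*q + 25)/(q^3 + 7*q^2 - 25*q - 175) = (q + 5)/(q^2 + 2*q - 35)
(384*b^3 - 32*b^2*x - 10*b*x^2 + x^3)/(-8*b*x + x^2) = -48*b^2/x - 2*b + x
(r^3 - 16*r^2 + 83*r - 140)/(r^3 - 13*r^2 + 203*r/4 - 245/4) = 4*(r^2 - 9*r + 20)/(4*r^2 - 24*r + 35)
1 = 1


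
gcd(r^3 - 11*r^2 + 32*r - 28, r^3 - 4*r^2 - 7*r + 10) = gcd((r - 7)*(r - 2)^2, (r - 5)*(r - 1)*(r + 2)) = 1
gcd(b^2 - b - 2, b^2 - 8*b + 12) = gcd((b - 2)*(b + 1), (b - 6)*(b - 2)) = b - 2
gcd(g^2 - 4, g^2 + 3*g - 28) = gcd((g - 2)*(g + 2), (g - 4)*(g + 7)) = 1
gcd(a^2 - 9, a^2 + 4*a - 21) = a - 3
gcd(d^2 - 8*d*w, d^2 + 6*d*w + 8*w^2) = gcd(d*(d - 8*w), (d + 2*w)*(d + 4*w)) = 1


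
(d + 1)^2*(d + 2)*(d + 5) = d^4 + 9*d^3 + 25*d^2 + 27*d + 10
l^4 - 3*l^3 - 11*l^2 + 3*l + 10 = (l - 5)*(l - 1)*(l + 1)*(l + 2)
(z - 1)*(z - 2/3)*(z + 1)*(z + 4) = z^4 + 10*z^3/3 - 11*z^2/3 - 10*z/3 + 8/3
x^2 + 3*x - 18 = (x - 3)*(x + 6)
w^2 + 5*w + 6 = (w + 2)*(w + 3)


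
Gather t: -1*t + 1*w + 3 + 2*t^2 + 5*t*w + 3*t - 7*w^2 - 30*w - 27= 2*t^2 + t*(5*w + 2) - 7*w^2 - 29*w - 24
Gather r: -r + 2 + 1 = 3 - r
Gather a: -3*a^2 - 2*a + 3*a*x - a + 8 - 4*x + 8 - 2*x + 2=-3*a^2 + a*(3*x - 3) - 6*x + 18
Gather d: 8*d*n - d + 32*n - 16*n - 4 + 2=d*(8*n - 1) + 16*n - 2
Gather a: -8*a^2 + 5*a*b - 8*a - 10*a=-8*a^2 + a*(5*b - 18)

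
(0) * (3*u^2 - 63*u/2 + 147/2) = 0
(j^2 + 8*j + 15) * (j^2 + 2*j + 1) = j^4 + 10*j^3 + 32*j^2 + 38*j + 15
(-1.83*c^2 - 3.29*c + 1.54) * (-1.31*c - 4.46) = 2.3973*c^3 + 12.4717*c^2 + 12.656*c - 6.8684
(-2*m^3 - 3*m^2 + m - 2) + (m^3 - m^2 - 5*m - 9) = -m^3 - 4*m^2 - 4*m - 11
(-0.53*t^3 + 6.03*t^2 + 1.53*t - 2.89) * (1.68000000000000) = -0.8904*t^3 + 10.1304*t^2 + 2.5704*t - 4.8552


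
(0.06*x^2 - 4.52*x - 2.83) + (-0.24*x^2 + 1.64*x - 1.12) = -0.18*x^2 - 2.88*x - 3.95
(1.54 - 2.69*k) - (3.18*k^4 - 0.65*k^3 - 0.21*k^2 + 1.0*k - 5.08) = -3.18*k^4 + 0.65*k^3 + 0.21*k^2 - 3.69*k + 6.62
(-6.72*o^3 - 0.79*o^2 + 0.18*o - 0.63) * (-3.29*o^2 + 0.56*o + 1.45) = 22.1088*o^5 - 1.1641*o^4 - 10.7786*o^3 + 1.028*o^2 - 0.0918*o - 0.9135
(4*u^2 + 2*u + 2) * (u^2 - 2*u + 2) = 4*u^4 - 6*u^3 + 6*u^2 + 4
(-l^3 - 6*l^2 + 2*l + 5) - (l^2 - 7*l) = -l^3 - 7*l^2 + 9*l + 5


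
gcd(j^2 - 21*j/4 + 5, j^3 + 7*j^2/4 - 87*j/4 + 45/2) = j - 5/4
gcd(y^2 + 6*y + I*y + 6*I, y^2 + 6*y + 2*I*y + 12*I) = y + 6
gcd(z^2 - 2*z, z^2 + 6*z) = z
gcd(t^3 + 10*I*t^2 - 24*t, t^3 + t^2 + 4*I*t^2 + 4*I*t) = t^2 + 4*I*t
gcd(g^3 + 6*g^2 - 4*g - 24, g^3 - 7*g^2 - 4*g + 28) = g^2 - 4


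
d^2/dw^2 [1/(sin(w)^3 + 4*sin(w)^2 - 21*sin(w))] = (-9*sin(w)^3 - 44*sin(w)^2 - 10*sin(w) + 316 - 471/sin(w) - 504/sin(w)^2 + 882/sin(w)^3)/((sin(w) - 3)^3*(sin(w) + 7)^3)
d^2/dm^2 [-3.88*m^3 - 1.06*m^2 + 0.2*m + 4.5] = -23.28*m - 2.12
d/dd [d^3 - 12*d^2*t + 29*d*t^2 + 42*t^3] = 3*d^2 - 24*d*t + 29*t^2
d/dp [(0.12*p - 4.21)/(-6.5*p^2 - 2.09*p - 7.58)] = (0.78*p^2 - 54.73*p - 9.7085)/(42.25*p^4 + 27.17*p^3 + 102.9081*p^2 + 31.6844*p + 57.4564)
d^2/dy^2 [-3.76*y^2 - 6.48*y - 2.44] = -7.52000000000000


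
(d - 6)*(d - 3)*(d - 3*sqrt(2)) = d^3 - 9*d^2 - 3*sqrt(2)*d^2 + 18*d + 27*sqrt(2)*d - 54*sqrt(2)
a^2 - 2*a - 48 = (a - 8)*(a + 6)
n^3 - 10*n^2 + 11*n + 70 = (n - 7)*(n - 5)*(n + 2)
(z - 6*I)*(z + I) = z^2 - 5*I*z + 6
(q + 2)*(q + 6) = q^2 + 8*q + 12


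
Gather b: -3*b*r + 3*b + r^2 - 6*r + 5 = b*(3 - 3*r) + r^2 - 6*r + 5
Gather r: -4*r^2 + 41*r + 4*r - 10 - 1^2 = -4*r^2 + 45*r - 11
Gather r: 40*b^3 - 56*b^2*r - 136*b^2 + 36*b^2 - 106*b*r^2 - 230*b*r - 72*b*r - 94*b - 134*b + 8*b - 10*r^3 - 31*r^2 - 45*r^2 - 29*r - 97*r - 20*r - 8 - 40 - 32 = 40*b^3 - 100*b^2 - 220*b - 10*r^3 + r^2*(-106*b - 76) + r*(-56*b^2 - 302*b - 146) - 80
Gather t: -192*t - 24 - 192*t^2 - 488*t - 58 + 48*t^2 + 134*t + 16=-144*t^2 - 546*t - 66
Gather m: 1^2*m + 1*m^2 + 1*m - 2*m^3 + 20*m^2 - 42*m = -2*m^3 + 21*m^2 - 40*m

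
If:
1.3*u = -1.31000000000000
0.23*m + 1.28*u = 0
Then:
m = 5.61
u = -1.01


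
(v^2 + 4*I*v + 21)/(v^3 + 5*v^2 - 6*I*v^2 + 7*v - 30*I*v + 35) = (v^2 + 4*I*v + 21)/(v^3 + v^2*(5 - 6*I) + v*(7 - 30*I) + 35)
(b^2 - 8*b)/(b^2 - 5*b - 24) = b/(b + 3)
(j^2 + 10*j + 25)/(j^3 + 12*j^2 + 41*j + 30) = (j + 5)/(j^2 + 7*j + 6)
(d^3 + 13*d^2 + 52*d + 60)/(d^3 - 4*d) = (d^2 + 11*d + 30)/(d*(d - 2))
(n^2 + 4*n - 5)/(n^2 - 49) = (n^2 + 4*n - 5)/(n^2 - 49)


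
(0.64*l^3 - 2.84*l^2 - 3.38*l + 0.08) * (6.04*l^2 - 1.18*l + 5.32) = 3.8656*l^5 - 17.9088*l^4 - 13.6592*l^3 - 10.6372*l^2 - 18.076*l + 0.4256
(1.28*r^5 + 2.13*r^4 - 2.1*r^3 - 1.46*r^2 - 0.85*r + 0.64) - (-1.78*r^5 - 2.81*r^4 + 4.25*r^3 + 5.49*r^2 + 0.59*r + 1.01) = 3.06*r^5 + 4.94*r^4 - 6.35*r^3 - 6.95*r^2 - 1.44*r - 0.37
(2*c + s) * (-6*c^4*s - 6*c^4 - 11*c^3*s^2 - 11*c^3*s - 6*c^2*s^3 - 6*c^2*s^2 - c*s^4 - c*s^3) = -12*c^5*s - 12*c^5 - 28*c^4*s^2 - 28*c^4*s - 23*c^3*s^3 - 23*c^3*s^2 - 8*c^2*s^4 - 8*c^2*s^3 - c*s^5 - c*s^4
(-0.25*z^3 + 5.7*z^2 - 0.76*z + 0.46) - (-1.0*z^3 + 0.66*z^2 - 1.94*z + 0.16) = 0.75*z^3 + 5.04*z^2 + 1.18*z + 0.3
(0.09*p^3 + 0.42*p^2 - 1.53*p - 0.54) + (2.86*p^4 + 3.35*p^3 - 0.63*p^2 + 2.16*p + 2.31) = 2.86*p^4 + 3.44*p^3 - 0.21*p^2 + 0.63*p + 1.77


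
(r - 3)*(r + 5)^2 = r^3 + 7*r^2 - 5*r - 75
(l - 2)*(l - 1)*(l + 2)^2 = l^4 + l^3 - 6*l^2 - 4*l + 8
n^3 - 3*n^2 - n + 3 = (n - 3)*(n - 1)*(n + 1)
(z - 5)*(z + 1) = z^2 - 4*z - 5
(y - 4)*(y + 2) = y^2 - 2*y - 8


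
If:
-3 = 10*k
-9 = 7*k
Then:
No Solution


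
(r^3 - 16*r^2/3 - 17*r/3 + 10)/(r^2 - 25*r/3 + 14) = (3*r^2 + 2*r - 5)/(3*r - 7)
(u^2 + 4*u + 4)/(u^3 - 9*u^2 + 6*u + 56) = (u + 2)/(u^2 - 11*u + 28)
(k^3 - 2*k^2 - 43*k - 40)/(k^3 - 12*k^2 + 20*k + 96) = (k^2 + 6*k + 5)/(k^2 - 4*k - 12)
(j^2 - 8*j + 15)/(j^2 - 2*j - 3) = (j - 5)/(j + 1)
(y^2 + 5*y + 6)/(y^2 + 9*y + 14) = (y + 3)/(y + 7)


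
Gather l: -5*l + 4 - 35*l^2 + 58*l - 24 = -35*l^2 + 53*l - 20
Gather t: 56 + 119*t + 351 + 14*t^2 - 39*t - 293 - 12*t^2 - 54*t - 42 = 2*t^2 + 26*t + 72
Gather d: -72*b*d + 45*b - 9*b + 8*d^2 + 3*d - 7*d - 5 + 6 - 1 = 36*b + 8*d^2 + d*(-72*b - 4)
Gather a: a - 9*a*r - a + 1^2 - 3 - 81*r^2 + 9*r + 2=-9*a*r - 81*r^2 + 9*r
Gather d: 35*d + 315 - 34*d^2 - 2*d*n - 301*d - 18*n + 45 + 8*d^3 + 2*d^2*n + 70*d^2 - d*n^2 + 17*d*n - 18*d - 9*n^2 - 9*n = 8*d^3 + d^2*(2*n + 36) + d*(-n^2 + 15*n - 284) - 9*n^2 - 27*n + 360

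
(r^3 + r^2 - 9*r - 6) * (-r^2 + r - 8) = -r^5 + 2*r^3 - 11*r^2 + 66*r + 48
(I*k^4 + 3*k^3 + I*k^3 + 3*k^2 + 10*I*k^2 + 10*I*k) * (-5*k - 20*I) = -5*I*k^5 + 5*k^4 - 5*I*k^4 + 5*k^3 - 110*I*k^3 + 200*k^2 - 110*I*k^2 + 200*k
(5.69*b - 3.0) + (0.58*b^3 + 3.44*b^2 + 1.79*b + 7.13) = 0.58*b^3 + 3.44*b^2 + 7.48*b + 4.13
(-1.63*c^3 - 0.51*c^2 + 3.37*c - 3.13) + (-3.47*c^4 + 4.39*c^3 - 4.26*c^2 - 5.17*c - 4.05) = -3.47*c^4 + 2.76*c^3 - 4.77*c^2 - 1.8*c - 7.18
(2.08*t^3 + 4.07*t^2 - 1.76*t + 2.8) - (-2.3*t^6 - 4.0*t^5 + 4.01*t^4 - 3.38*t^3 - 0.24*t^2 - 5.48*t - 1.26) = 2.3*t^6 + 4.0*t^5 - 4.01*t^4 + 5.46*t^3 + 4.31*t^2 + 3.72*t + 4.06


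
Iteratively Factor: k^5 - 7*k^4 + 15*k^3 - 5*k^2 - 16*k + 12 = (k - 2)*(k^4 - 5*k^3 + 5*k^2 + 5*k - 6) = (k - 3)*(k - 2)*(k^3 - 2*k^2 - k + 2) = (k - 3)*(k - 2)*(k - 1)*(k^2 - k - 2) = (k - 3)*(k - 2)^2*(k - 1)*(k + 1)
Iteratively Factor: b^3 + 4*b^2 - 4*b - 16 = (b + 2)*(b^2 + 2*b - 8) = (b - 2)*(b + 2)*(b + 4)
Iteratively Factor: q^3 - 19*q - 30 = (q + 2)*(q^2 - 2*q - 15) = (q + 2)*(q + 3)*(q - 5)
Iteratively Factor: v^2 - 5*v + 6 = (v - 3)*(v - 2)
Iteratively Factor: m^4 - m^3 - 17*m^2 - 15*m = (m - 5)*(m^3 + 4*m^2 + 3*m) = (m - 5)*(m + 3)*(m^2 + m) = (m - 5)*(m + 1)*(m + 3)*(m)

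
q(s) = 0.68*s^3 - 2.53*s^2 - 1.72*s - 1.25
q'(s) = 2.04*s^2 - 5.06*s - 1.72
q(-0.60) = -1.28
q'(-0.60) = 2.05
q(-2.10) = -15.09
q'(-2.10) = 17.90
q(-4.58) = -111.77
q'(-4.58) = 64.25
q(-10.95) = -1178.56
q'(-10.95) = 298.29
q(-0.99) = -2.69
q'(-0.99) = 5.29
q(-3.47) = -54.16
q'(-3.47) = 40.40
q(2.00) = -9.37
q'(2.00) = -3.68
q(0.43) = -2.40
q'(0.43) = -3.52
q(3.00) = -10.82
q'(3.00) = 1.46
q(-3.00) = -37.22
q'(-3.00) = 31.82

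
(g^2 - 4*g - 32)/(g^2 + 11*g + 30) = (g^2 - 4*g - 32)/(g^2 + 11*g + 30)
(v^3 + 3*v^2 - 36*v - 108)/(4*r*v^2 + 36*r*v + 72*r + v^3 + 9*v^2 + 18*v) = (v - 6)/(4*r + v)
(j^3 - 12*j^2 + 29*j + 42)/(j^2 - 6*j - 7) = j - 6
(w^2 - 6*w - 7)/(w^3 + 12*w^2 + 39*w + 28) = (w - 7)/(w^2 + 11*w + 28)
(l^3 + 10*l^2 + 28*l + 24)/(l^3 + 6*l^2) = 1 + 4/l + 4/l^2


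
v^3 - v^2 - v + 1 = (v - 1)^2*(v + 1)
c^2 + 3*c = c*(c + 3)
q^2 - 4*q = q*(q - 4)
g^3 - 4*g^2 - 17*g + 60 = (g - 5)*(g - 3)*(g + 4)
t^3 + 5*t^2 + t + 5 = (t + 5)*(t - I)*(t + I)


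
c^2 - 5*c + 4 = (c - 4)*(c - 1)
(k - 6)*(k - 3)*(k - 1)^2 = k^4 - 11*k^3 + 37*k^2 - 45*k + 18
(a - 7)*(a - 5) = a^2 - 12*a + 35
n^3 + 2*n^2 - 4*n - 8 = (n - 2)*(n + 2)^2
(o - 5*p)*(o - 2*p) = o^2 - 7*o*p + 10*p^2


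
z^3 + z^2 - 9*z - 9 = (z - 3)*(z + 1)*(z + 3)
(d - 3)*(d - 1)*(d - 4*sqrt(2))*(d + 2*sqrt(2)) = d^4 - 4*d^3 - 2*sqrt(2)*d^3 - 13*d^2 + 8*sqrt(2)*d^2 - 6*sqrt(2)*d + 64*d - 48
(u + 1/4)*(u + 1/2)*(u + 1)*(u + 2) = u^4 + 15*u^3/4 + 35*u^2/8 + 15*u/8 + 1/4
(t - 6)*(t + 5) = t^2 - t - 30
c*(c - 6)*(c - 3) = c^3 - 9*c^2 + 18*c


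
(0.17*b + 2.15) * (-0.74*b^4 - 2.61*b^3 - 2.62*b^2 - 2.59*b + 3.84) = -0.1258*b^5 - 2.0347*b^4 - 6.0569*b^3 - 6.0733*b^2 - 4.9157*b + 8.256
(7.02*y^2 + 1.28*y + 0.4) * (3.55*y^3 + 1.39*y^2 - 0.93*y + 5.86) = 24.921*y^5 + 14.3018*y^4 - 3.3294*y^3 + 40.5028*y^2 + 7.1288*y + 2.344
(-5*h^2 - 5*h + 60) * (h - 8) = -5*h^3 + 35*h^2 + 100*h - 480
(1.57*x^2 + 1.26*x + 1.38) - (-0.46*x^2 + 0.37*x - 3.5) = 2.03*x^2 + 0.89*x + 4.88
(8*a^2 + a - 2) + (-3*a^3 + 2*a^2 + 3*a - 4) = -3*a^3 + 10*a^2 + 4*a - 6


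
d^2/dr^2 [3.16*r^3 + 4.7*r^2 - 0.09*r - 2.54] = 18.96*r + 9.4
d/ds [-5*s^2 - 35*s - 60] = -10*s - 35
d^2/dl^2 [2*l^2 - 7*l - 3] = 4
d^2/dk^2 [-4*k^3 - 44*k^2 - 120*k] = -24*k - 88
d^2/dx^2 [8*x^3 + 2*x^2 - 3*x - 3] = 48*x + 4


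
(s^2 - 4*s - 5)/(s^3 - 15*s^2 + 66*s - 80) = (s + 1)/(s^2 - 10*s + 16)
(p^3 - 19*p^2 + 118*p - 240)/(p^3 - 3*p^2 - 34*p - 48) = (p^2 - 11*p + 30)/(p^2 + 5*p + 6)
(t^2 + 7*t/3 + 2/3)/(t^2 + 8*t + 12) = (t + 1/3)/(t + 6)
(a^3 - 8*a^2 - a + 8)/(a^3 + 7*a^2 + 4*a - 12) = (a^2 - 7*a - 8)/(a^2 + 8*a + 12)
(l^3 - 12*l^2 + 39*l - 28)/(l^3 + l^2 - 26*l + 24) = (l - 7)/(l + 6)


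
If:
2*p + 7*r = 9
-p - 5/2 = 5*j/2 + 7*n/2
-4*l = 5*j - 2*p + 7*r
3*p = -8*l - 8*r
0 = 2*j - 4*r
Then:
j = 126/101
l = -603/404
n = -229/101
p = 234/101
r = 63/101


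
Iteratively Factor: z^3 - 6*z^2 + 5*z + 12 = (z + 1)*(z^2 - 7*z + 12) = (z - 4)*(z + 1)*(z - 3)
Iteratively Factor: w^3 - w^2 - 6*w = (w - 3)*(w^2 + 2*w) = (w - 3)*(w + 2)*(w)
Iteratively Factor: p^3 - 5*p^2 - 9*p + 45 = (p + 3)*(p^2 - 8*p + 15) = (p - 3)*(p + 3)*(p - 5)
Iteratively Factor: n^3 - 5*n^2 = (n)*(n^2 - 5*n) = n^2*(n - 5)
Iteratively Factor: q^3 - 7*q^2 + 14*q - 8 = (q - 1)*(q^2 - 6*q + 8) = (q - 2)*(q - 1)*(q - 4)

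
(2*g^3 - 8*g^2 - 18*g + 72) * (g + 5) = 2*g^4 + 2*g^3 - 58*g^2 - 18*g + 360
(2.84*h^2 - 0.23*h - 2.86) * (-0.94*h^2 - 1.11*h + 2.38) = -2.6696*h^4 - 2.9362*h^3 + 9.7029*h^2 + 2.6272*h - 6.8068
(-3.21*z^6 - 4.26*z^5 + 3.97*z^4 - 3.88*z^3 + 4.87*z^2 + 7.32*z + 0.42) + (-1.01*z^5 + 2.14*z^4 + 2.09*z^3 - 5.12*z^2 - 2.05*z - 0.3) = -3.21*z^6 - 5.27*z^5 + 6.11*z^4 - 1.79*z^3 - 0.25*z^2 + 5.27*z + 0.12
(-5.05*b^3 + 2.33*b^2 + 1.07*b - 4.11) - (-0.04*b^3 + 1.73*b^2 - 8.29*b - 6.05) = -5.01*b^3 + 0.6*b^2 + 9.36*b + 1.94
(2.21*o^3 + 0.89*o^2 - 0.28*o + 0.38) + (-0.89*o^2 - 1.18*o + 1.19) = 2.21*o^3 - 1.46*o + 1.57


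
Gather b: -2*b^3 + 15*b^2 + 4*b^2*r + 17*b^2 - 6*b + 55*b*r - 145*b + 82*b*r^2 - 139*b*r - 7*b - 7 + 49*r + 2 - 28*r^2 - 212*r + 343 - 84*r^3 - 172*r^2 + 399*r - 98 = -2*b^3 + b^2*(4*r + 32) + b*(82*r^2 - 84*r - 158) - 84*r^3 - 200*r^2 + 236*r + 240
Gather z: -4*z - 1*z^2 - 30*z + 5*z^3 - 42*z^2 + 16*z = 5*z^3 - 43*z^2 - 18*z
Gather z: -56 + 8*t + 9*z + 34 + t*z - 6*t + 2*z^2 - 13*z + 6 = 2*t + 2*z^2 + z*(t - 4) - 16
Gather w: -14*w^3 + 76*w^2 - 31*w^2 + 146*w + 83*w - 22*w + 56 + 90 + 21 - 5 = -14*w^3 + 45*w^2 + 207*w + 162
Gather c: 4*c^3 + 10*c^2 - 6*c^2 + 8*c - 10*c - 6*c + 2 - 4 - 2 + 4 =4*c^3 + 4*c^2 - 8*c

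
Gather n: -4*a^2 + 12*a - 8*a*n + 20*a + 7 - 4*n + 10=-4*a^2 + 32*a + n*(-8*a - 4) + 17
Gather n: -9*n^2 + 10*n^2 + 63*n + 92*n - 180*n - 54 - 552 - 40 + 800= n^2 - 25*n + 154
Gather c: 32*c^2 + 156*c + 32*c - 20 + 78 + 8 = 32*c^2 + 188*c + 66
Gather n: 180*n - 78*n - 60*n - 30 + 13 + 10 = 42*n - 7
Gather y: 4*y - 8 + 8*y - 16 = 12*y - 24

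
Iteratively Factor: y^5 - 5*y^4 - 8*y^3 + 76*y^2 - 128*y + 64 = (y - 4)*(y^4 - y^3 - 12*y^2 + 28*y - 16) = (y - 4)*(y - 2)*(y^3 + y^2 - 10*y + 8) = (y - 4)*(y - 2)*(y + 4)*(y^2 - 3*y + 2) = (y - 4)*(y - 2)^2*(y + 4)*(y - 1)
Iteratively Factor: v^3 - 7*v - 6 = (v - 3)*(v^2 + 3*v + 2) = (v - 3)*(v + 2)*(v + 1)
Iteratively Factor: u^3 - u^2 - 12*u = (u - 4)*(u^2 + 3*u) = u*(u - 4)*(u + 3)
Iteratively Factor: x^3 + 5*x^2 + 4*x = (x)*(x^2 + 5*x + 4) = x*(x + 1)*(x + 4)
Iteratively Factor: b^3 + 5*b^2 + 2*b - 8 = (b + 2)*(b^2 + 3*b - 4) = (b - 1)*(b + 2)*(b + 4)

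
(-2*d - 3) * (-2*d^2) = 4*d^3 + 6*d^2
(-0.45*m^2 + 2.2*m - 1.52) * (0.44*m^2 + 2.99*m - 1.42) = -0.198*m^4 - 0.3775*m^3 + 6.5482*m^2 - 7.6688*m + 2.1584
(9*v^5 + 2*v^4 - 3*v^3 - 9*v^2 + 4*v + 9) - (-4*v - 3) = 9*v^5 + 2*v^4 - 3*v^3 - 9*v^2 + 8*v + 12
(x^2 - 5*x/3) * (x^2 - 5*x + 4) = x^4 - 20*x^3/3 + 37*x^2/3 - 20*x/3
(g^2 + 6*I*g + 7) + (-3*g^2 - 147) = -2*g^2 + 6*I*g - 140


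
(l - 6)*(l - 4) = l^2 - 10*l + 24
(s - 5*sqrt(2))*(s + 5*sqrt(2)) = s^2 - 50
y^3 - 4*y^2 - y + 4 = (y - 4)*(y - 1)*(y + 1)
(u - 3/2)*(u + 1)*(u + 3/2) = u^3 + u^2 - 9*u/4 - 9/4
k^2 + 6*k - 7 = (k - 1)*(k + 7)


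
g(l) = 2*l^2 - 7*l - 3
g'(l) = 4*l - 7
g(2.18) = -8.76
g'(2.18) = 1.72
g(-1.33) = 9.85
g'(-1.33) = -12.32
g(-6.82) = 137.76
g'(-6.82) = -34.28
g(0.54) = -6.20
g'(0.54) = -4.84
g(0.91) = -7.71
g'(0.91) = -3.36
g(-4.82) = 77.20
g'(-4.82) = -26.28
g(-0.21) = -1.44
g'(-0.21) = -7.84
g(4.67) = 7.93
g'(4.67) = 11.68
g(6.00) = 27.00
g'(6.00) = 17.00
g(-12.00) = 369.00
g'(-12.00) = -55.00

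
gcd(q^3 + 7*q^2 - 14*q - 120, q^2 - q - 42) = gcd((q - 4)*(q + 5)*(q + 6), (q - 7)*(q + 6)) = q + 6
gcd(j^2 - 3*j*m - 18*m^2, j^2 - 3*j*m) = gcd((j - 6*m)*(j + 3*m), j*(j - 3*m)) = 1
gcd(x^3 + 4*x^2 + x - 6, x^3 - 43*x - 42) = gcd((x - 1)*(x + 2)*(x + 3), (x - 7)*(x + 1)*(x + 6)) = 1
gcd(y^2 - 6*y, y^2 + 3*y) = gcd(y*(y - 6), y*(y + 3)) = y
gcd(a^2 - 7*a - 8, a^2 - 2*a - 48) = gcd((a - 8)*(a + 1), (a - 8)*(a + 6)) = a - 8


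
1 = 1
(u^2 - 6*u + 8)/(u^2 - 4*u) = (u - 2)/u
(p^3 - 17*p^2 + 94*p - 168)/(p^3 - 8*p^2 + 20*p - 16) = (p^2 - 13*p + 42)/(p^2 - 4*p + 4)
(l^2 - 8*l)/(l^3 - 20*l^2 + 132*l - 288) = l/(l^2 - 12*l + 36)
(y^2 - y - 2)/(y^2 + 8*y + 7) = (y - 2)/(y + 7)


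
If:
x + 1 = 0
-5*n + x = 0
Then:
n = -1/5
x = -1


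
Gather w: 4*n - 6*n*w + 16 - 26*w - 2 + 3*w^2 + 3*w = 4*n + 3*w^2 + w*(-6*n - 23) + 14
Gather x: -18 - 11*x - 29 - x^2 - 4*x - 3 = -x^2 - 15*x - 50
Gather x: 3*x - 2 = 3*x - 2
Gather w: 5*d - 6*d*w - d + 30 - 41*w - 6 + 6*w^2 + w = 4*d + 6*w^2 + w*(-6*d - 40) + 24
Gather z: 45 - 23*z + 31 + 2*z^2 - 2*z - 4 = 2*z^2 - 25*z + 72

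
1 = 1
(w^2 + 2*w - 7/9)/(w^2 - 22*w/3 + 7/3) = (w + 7/3)/(w - 7)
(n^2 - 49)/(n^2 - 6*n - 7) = (n + 7)/(n + 1)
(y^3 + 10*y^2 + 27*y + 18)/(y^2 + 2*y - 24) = (y^2 + 4*y + 3)/(y - 4)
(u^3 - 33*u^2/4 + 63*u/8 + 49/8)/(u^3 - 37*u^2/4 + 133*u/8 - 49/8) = (2*u + 1)/(2*u - 1)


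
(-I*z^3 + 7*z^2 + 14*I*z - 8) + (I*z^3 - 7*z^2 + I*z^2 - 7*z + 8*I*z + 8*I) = I*z^2 - 7*z + 22*I*z - 8 + 8*I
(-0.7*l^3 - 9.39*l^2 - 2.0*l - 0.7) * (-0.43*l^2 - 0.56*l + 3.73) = 0.301*l^5 + 4.4297*l^4 + 3.5074*l^3 - 33.6037*l^2 - 7.068*l - 2.611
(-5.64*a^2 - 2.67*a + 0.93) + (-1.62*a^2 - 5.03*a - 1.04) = -7.26*a^2 - 7.7*a - 0.11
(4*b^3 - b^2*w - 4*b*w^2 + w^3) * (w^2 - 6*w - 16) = 4*b^3*w^2 - 24*b^3*w - 64*b^3 - b^2*w^3 + 6*b^2*w^2 + 16*b^2*w - 4*b*w^4 + 24*b*w^3 + 64*b*w^2 + w^5 - 6*w^4 - 16*w^3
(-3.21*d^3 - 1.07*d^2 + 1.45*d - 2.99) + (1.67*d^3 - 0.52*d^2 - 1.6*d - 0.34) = -1.54*d^3 - 1.59*d^2 - 0.15*d - 3.33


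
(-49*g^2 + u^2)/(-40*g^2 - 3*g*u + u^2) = (49*g^2 - u^2)/(40*g^2 + 3*g*u - u^2)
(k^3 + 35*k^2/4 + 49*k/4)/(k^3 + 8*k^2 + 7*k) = (k + 7/4)/(k + 1)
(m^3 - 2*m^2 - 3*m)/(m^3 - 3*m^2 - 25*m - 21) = m*(m - 3)/(m^2 - 4*m - 21)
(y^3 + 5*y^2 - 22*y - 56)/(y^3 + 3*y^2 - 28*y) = (y + 2)/y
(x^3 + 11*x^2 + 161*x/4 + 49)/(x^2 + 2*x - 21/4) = (2*x^2 + 15*x + 28)/(2*x - 3)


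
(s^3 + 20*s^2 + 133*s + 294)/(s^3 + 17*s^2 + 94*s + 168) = (s + 7)/(s + 4)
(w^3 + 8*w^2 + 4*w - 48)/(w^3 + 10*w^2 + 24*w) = (w - 2)/w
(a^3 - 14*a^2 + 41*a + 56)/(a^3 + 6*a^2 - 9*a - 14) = (a^2 - 15*a + 56)/(a^2 + 5*a - 14)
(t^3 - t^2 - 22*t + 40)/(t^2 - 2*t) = t + 1 - 20/t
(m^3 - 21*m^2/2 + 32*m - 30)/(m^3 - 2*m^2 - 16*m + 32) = (m^2 - 17*m/2 + 15)/(m^2 - 16)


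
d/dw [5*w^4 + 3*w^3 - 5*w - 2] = 20*w^3 + 9*w^2 - 5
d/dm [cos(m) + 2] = -sin(m)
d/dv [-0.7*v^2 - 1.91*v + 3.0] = -1.4*v - 1.91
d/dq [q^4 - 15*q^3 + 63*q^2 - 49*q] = 4*q^3 - 45*q^2 + 126*q - 49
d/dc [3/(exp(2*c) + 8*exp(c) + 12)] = 6*(-exp(c) - 4)*exp(c)/(exp(2*c) + 8*exp(c) + 12)^2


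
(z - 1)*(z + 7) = z^2 + 6*z - 7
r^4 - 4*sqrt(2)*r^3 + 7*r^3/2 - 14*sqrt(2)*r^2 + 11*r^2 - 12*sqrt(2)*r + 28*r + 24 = (r + 3/2)*(r + 2)*(r - 2*sqrt(2))^2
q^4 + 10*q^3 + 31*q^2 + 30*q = q*(q + 2)*(q + 3)*(q + 5)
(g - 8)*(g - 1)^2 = g^3 - 10*g^2 + 17*g - 8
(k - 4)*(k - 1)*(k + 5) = k^3 - 21*k + 20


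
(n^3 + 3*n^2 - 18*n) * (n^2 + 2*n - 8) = n^5 + 5*n^4 - 20*n^3 - 60*n^2 + 144*n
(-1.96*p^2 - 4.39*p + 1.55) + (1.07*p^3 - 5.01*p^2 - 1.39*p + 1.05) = 1.07*p^3 - 6.97*p^2 - 5.78*p + 2.6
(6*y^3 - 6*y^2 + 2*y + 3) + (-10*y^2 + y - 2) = 6*y^3 - 16*y^2 + 3*y + 1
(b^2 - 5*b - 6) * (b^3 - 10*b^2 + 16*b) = b^5 - 15*b^4 + 60*b^3 - 20*b^2 - 96*b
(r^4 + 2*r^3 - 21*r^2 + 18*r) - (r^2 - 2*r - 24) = r^4 + 2*r^3 - 22*r^2 + 20*r + 24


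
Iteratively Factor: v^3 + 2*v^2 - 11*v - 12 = (v + 4)*(v^2 - 2*v - 3) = (v - 3)*(v + 4)*(v + 1)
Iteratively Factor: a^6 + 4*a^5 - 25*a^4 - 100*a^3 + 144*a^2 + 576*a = (a)*(a^5 + 4*a^4 - 25*a^3 - 100*a^2 + 144*a + 576) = a*(a + 3)*(a^4 + a^3 - 28*a^2 - 16*a + 192) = a*(a - 4)*(a + 3)*(a^3 + 5*a^2 - 8*a - 48) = a*(a - 4)*(a + 3)*(a + 4)*(a^2 + a - 12) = a*(a - 4)*(a + 3)*(a + 4)^2*(a - 3)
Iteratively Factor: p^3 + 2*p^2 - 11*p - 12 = (p + 1)*(p^2 + p - 12) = (p + 1)*(p + 4)*(p - 3)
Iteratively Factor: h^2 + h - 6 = (h + 3)*(h - 2)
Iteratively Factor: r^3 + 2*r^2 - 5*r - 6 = (r - 2)*(r^2 + 4*r + 3) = (r - 2)*(r + 1)*(r + 3)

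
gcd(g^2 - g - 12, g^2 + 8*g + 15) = g + 3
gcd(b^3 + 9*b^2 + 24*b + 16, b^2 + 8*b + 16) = b^2 + 8*b + 16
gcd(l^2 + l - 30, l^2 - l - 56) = 1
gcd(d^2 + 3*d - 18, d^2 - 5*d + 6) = d - 3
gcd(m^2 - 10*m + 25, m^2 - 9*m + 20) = m - 5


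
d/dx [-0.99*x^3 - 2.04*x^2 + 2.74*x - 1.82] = -2.97*x^2 - 4.08*x + 2.74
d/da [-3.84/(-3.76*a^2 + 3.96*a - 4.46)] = (15.2064 - 28.8768*a)/(3.76*a^2 - 3.96*a + 4.46)^2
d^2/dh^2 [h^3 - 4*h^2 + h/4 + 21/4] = 6*h - 8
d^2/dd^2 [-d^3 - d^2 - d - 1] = -6*d - 2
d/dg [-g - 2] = -1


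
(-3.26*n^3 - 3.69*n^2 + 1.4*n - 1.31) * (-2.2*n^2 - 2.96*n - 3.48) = 7.172*n^5 + 17.7676*n^4 + 19.1872*n^3 + 11.5792*n^2 - 0.9944*n + 4.5588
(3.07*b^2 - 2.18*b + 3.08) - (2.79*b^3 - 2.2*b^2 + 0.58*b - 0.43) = -2.79*b^3 + 5.27*b^2 - 2.76*b + 3.51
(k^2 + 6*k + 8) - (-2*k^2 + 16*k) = 3*k^2 - 10*k + 8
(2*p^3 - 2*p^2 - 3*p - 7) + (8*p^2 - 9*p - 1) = 2*p^3 + 6*p^2 - 12*p - 8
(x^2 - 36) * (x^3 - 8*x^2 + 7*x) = x^5 - 8*x^4 - 29*x^3 + 288*x^2 - 252*x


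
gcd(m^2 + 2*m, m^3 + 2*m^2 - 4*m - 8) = m + 2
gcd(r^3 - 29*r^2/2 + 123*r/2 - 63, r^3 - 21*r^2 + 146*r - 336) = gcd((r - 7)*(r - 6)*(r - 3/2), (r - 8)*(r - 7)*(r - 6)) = r^2 - 13*r + 42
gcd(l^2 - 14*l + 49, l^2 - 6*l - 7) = l - 7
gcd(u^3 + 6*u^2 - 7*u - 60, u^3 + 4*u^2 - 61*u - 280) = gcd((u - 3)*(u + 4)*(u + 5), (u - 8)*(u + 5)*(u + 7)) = u + 5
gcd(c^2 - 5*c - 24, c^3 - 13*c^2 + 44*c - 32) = c - 8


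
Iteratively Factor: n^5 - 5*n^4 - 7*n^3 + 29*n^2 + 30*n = (n)*(n^4 - 5*n^3 - 7*n^2 + 29*n + 30) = n*(n - 5)*(n^3 - 7*n - 6) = n*(n - 5)*(n + 1)*(n^2 - n - 6) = n*(n - 5)*(n + 1)*(n + 2)*(n - 3)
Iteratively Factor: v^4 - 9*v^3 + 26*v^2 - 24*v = (v - 3)*(v^3 - 6*v^2 + 8*v) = (v - 4)*(v - 3)*(v^2 - 2*v) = v*(v - 4)*(v - 3)*(v - 2)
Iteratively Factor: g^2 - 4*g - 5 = (g + 1)*(g - 5)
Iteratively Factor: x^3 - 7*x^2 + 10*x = (x - 5)*(x^2 - 2*x) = x*(x - 5)*(x - 2)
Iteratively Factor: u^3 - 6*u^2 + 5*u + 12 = (u - 3)*(u^2 - 3*u - 4) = (u - 4)*(u - 3)*(u + 1)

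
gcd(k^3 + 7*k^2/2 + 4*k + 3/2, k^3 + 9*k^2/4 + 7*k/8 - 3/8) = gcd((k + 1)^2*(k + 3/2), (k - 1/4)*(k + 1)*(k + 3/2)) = k^2 + 5*k/2 + 3/2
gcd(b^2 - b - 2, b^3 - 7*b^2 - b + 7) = b + 1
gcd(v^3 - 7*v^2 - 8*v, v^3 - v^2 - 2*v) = v^2 + v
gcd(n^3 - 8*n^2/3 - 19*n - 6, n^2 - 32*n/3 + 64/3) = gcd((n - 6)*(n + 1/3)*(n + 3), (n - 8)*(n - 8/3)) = 1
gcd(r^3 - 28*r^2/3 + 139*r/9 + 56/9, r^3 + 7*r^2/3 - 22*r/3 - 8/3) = r + 1/3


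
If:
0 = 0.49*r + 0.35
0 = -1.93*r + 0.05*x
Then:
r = -0.71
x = -27.57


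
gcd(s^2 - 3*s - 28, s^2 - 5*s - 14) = s - 7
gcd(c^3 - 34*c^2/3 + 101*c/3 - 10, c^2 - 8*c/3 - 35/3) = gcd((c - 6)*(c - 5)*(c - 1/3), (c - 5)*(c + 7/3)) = c - 5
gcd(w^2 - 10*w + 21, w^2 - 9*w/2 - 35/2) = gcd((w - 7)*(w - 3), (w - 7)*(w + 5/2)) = w - 7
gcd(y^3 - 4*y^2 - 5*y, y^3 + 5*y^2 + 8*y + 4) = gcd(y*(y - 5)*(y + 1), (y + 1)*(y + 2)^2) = y + 1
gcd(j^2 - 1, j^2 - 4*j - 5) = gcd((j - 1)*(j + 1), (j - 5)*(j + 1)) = j + 1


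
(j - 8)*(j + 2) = j^2 - 6*j - 16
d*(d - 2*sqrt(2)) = d^2 - 2*sqrt(2)*d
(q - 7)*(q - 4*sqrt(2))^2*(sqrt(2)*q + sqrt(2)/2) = sqrt(2)*q^4 - 16*q^3 - 13*sqrt(2)*q^3/2 + 57*sqrt(2)*q^2/2 + 104*q^2 - 208*sqrt(2)*q + 56*q - 112*sqrt(2)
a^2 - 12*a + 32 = (a - 8)*(a - 4)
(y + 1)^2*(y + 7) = y^3 + 9*y^2 + 15*y + 7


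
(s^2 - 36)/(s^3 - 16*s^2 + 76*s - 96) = (s + 6)/(s^2 - 10*s + 16)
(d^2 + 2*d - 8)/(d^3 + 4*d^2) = (d - 2)/d^2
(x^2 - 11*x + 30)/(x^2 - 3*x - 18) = (x - 5)/(x + 3)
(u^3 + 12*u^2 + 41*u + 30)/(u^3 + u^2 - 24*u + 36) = (u^2 + 6*u + 5)/(u^2 - 5*u + 6)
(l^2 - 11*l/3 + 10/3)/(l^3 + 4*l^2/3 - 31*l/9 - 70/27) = 9*(l - 2)/(9*l^2 + 27*l + 14)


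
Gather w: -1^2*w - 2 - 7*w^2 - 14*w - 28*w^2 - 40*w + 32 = -35*w^2 - 55*w + 30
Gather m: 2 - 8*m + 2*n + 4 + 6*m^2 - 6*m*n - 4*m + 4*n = 6*m^2 + m*(-6*n - 12) + 6*n + 6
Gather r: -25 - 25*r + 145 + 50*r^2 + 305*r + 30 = 50*r^2 + 280*r + 150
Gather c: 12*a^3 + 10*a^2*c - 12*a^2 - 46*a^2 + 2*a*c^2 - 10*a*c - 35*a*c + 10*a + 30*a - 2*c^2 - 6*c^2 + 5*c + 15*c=12*a^3 - 58*a^2 + 40*a + c^2*(2*a - 8) + c*(10*a^2 - 45*a + 20)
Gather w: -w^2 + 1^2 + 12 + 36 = 49 - w^2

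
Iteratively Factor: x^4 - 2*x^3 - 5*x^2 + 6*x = (x - 1)*(x^3 - x^2 - 6*x) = x*(x - 1)*(x^2 - x - 6) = x*(x - 1)*(x + 2)*(x - 3)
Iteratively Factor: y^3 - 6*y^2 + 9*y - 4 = (y - 4)*(y^2 - 2*y + 1) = (y - 4)*(y - 1)*(y - 1)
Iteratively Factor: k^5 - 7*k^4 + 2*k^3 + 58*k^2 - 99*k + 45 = (k - 1)*(k^4 - 6*k^3 - 4*k^2 + 54*k - 45) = (k - 1)*(k + 3)*(k^3 - 9*k^2 + 23*k - 15) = (k - 5)*(k - 1)*(k + 3)*(k^2 - 4*k + 3) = (k - 5)*(k - 1)^2*(k + 3)*(k - 3)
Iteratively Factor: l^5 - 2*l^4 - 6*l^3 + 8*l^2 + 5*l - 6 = (l + 1)*(l^4 - 3*l^3 - 3*l^2 + 11*l - 6) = (l - 1)*(l + 1)*(l^3 - 2*l^2 - 5*l + 6) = (l - 1)*(l + 1)*(l + 2)*(l^2 - 4*l + 3) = (l - 3)*(l - 1)*(l + 1)*(l + 2)*(l - 1)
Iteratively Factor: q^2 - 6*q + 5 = (q - 1)*(q - 5)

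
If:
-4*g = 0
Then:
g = 0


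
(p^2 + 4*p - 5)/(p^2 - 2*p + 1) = (p + 5)/(p - 1)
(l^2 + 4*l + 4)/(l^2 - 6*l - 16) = (l + 2)/(l - 8)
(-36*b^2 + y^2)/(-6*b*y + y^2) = (6*b + y)/y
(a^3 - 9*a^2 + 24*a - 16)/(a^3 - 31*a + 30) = (a^2 - 8*a + 16)/(a^2 + a - 30)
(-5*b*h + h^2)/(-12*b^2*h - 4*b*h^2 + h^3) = (5*b - h)/(12*b^2 + 4*b*h - h^2)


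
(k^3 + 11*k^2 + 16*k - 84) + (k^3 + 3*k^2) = 2*k^3 + 14*k^2 + 16*k - 84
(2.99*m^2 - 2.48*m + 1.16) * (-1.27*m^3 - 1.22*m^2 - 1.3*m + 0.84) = -3.7973*m^5 - 0.4982*m^4 - 2.3346*m^3 + 4.3204*m^2 - 3.5912*m + 0.9744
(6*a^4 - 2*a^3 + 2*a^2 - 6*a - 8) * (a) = 6*a^5 - 2*a^4 + 2*a^3 - 6*a^2 - 8*a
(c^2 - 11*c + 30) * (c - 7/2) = c^3 - 29*c^2/2 + 137*c/2 - 105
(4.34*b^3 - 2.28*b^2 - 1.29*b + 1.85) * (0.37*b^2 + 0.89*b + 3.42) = 1.6058*b^5 + 3.019*b^4 + 12.3363*b^3 - 8.2612*b^2 - 2.7653*b + 6.327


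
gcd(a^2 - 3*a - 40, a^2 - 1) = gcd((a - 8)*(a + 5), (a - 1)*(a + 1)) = 1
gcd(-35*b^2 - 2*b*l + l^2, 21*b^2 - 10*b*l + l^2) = 7*b - l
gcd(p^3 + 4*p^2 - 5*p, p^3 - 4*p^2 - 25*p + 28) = p - 1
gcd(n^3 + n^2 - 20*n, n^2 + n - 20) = n^2 + n - 20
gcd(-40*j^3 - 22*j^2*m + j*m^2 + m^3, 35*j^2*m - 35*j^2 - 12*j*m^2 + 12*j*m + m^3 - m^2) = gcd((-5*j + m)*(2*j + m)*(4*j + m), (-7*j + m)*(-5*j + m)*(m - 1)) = 5*j - m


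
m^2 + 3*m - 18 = (m - 3)*(m + 6)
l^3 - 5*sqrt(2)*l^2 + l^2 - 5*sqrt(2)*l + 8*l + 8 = (l + 1)*(l - 4*sqrt(2))*(l - sqrt(2))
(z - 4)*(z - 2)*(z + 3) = z^3 - 3*z^2 - 10*z + 24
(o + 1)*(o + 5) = o^2 + 6*o + 5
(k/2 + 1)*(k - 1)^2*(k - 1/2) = k^4/2 - k^3/4 - 3*k^2/2 + 7*k/4 - 1/2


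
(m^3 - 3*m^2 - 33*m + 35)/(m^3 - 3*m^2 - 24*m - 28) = (m^2 + 4*m - 5)/(m^2 + 4*m + 4)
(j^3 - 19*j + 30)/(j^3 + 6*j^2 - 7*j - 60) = (j - 2)/(j + 4)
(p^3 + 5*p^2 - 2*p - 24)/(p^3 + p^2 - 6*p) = (p + 4)/p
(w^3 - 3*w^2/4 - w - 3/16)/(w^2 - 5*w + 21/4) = (8*w^2 + 6*w + 1)/(4*(2*w - 7))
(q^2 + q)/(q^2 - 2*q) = (q + 1)/(q - 2)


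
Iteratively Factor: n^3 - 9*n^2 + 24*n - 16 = (n - 4)*(n^2 - 5*n + 4) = (n - 4)*(n - 1)*(n - 4)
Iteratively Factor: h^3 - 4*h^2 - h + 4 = (h + 1)*(h^2 - 5*h + 4) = (h - 4)*(h + 1)*(h - 1)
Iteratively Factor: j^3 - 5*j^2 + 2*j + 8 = (j + 1)*(j^2 - 6*j + 8) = (j - 2)*(j + 1)*(j - 4)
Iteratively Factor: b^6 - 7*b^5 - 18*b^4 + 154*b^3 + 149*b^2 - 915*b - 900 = (b + 1)*(b^5 - 8*b^4 - 10*b^3 + 164*b^2 - 15*b - 900) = (b - 5)*(b + 1)*(b^4 - 3*b^3 - 25*b^2 + 39*b + 180) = (b - 5)*(b + 1)*(b + 3)*(b^3 - 6*b^2 - 7*b + 60) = (b - 5)*(b - 4)*(b + 1)*(b + 3)*(b^2 - 2*b - 15) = (b - 5)*(b - 4)*(b + 1)*(b + 3)^2*(b - 5)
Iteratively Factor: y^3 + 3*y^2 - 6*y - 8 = (y + 1)*(y^2 + 2*y - 8) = (y - 2)*(y + 1)*(y + 4)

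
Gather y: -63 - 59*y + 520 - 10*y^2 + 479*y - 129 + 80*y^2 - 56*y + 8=70*y^2 + 364*y + 336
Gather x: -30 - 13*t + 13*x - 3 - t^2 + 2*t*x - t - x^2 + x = -t^2 - 14*t - x^2 + x*(2*t + 14) - 33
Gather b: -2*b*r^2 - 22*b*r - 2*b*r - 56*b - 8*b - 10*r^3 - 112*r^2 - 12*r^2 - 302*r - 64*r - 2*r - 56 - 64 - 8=b*(-2*r^2 - 24*r - 64) - 10*r^3 - 124*r^2 - 368*r - 128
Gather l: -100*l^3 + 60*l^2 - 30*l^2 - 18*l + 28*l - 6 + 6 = -100*l^3 + 30*l^2 + 10*l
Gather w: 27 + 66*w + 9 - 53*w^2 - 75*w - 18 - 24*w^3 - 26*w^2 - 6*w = -24*w^3 - 79*w^2 - 15*w + 18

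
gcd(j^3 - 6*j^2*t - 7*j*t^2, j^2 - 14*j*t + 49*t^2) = -j + 7*t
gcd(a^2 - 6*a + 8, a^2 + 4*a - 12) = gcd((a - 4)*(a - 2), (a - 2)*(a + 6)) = a - 2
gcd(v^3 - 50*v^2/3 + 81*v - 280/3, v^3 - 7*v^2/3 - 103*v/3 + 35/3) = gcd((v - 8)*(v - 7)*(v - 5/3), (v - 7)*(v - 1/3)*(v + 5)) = v - 7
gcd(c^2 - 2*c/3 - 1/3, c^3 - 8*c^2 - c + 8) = c - 1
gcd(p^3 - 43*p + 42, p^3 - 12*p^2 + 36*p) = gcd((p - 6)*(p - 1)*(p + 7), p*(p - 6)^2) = p - 6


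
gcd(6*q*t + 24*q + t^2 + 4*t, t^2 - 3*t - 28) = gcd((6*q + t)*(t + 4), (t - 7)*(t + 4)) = t + 4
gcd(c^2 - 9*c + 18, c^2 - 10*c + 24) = c - 6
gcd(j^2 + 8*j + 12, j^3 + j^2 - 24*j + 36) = j + 6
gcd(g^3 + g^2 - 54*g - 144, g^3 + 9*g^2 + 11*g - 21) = g + 3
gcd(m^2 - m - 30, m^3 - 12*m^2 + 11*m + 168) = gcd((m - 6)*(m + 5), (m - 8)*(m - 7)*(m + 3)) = 1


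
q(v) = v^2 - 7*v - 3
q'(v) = 2*v - 7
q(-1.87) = 13.59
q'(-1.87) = -10.74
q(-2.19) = 17.13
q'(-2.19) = -11.38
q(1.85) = -12.53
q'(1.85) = -3.30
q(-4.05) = 41.75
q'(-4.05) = -15.10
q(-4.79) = 53.47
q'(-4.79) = -16.58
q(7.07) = -2.51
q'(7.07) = 7.14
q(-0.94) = 4.46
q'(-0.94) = -8.88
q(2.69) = -14.59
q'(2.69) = -1.62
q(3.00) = -15.00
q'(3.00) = -1.00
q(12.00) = 57.00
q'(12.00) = 17.00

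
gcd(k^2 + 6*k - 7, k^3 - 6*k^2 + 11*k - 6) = k - 1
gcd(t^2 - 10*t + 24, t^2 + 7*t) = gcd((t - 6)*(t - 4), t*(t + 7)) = 1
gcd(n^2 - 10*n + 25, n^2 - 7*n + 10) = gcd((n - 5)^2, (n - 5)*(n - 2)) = n - 5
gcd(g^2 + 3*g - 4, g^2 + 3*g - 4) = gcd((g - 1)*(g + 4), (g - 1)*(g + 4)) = g^2 + 3*g - 4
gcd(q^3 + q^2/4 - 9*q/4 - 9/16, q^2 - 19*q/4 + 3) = 1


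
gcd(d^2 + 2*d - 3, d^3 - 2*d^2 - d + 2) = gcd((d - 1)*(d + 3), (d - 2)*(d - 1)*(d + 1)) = d - 1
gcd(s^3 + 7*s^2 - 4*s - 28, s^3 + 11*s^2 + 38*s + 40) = s + 2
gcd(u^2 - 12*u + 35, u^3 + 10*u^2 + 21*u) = 1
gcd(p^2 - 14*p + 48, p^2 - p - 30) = p - 6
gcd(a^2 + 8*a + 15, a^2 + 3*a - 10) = a + 5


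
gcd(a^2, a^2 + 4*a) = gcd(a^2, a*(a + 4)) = a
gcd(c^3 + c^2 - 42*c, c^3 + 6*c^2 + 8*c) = c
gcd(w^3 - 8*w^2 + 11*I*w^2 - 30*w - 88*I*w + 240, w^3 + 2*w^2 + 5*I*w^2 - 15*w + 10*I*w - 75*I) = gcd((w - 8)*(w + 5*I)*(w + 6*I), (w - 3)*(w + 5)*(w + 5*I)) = w + 5*I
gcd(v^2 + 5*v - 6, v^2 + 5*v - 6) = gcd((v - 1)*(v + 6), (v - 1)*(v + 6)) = v^2 + 5*v - 6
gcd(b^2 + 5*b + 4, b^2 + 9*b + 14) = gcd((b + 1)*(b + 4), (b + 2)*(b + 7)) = 1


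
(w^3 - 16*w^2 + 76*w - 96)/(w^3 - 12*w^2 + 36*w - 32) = (w - 6)/(w - 2)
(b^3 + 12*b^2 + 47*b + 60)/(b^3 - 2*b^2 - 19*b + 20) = (b^2 + 8*b + 15)/(b^2 - 6*b + 5)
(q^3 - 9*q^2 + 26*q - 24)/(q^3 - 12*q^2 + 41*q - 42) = (q - 4)/(q - 7)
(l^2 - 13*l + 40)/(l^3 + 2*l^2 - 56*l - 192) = (l - 5)/(l^2 + 10*l + 24)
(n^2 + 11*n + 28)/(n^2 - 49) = (n + 4)/(n - 7)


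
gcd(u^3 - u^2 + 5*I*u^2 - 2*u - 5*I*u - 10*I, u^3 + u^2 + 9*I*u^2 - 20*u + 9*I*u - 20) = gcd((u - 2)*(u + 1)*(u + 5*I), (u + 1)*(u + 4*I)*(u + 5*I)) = u^2 + u*(1 + 5*I) + 5*I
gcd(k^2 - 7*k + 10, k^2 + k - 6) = k - 2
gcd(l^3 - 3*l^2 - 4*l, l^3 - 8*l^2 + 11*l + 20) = l^2 - 3*l - 4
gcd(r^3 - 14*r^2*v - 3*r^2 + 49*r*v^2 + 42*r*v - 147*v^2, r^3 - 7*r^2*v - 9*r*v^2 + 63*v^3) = r - 7*v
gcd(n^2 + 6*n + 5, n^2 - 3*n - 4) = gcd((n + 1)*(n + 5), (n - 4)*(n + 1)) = n + 1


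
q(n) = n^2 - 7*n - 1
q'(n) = 2*n - 7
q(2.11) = -11.32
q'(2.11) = -2.78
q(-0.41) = 2.04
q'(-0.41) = -7.82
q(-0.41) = 2.04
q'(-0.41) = -7.82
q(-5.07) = 60.19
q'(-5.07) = -17.14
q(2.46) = -12.17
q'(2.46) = -2.08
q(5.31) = -9.97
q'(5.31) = 3.62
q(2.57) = -12.39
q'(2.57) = -1.86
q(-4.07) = 44.05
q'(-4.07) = -15.14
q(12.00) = 59.00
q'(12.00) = 17.00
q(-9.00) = 143.00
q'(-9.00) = -25.00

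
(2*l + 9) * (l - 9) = 2*l^2 - 9*l - 81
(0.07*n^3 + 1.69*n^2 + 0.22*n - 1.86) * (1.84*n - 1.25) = 0.1288*n^4 + 3.0221*n^3 - 1.7077*n^2 - 3.6974*n + 2.325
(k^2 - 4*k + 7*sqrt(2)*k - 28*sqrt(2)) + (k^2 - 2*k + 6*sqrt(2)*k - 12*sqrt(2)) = 2*k^2 - 6*k + 13*sqrt(2)*k - 40*sqrt(2)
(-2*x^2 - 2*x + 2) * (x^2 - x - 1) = -2*x^4 + 6*x^2 - 2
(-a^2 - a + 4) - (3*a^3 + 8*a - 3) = -3*a^3 - a^2 - 9*a + 7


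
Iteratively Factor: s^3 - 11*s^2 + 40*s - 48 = (s - 3)*(s^2 - 8*s + 16) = (s - 4)*(s - 3)*(s - 4)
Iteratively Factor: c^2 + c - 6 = (c + 3)*(c - 2)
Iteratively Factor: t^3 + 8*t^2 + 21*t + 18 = (t + 3)*(t^2 + 5*t + 6) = (t + 2)*(t + 3)*(t + 3)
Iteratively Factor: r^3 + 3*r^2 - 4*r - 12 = (r + 2)*(r^2 + r - 6) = (r - 2)*(r + 2)*(r + 3)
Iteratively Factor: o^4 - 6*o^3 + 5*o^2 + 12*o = (o - 4)*(o^3 - 2*o^2 - 3*o) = (o - 4)*(o + 1)*(o^2 - 3*o) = o*(o - 4)*(o + 1)*(o - 3)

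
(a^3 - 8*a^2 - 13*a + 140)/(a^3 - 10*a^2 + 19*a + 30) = (a^2 - 3*a - 28)/(a^2 - 5*a - 6)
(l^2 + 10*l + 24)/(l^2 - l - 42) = (l + 4)/(l - 7)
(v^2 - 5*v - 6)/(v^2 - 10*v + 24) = (v + 1)/(v - 4)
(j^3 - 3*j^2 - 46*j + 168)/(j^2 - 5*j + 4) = (j^2 + j - 42)/(j - 1)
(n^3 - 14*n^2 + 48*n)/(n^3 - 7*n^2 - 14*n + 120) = n*(n - 8)/(n^2 - n - 20)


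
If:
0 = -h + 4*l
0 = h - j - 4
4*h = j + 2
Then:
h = -2/3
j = -14/3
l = -1/6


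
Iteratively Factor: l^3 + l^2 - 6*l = (l)*(l^2 + l - 6) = l*(l + 3)*(l - 2)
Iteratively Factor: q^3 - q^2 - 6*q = (q - 3)*(q^2 + 2*q) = q*(q - 3)*(q + 2)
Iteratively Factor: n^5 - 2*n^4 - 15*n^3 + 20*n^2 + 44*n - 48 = (n - 4)*(n^4 + 2*n^3 - 7*n^2 - 8*n + 12) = (n - 4)*(n + 2)*(n^3 - 7*n + 6) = (n - 4)*(n + 2)*(n + 3)*(n^2 - 3*n + 2) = (n - 4)*(n - 2)*(n + 2)*(n + 3)*(n - 1)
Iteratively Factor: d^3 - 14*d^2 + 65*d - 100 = (d - 4)*(d^2 - 10*d + 25) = (d - 5)*(d - 4)*(d - 5)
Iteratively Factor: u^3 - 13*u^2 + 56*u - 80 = (u - 4)*(u^2 - 9*u + 20) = (u - 5)*(u - 4)*(u - 4)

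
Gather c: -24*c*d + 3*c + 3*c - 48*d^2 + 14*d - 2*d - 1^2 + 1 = c*(6 - 24*d) - 48*d^2 + 12*d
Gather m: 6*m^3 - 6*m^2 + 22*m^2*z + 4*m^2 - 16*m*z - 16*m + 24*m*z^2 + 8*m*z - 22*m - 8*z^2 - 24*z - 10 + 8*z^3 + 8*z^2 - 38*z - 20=6*m^3 + m^2*(22*z - 2) + m*(24*z^2 - 8*z - 38) + 8*z^3 - 62*z - 30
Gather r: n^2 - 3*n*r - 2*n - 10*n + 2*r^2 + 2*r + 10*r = n^2 - 12*n + 2*r^2 + r*(12 - 3*n)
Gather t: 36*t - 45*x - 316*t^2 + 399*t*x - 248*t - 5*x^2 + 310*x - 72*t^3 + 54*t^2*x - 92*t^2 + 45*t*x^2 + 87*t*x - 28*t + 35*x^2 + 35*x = -72*t^3 + t^2*(54*x - 408) + t*(45*x^2 + 486*x - 240) + 30*x^2 + 300*x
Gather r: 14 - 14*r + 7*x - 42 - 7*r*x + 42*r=r*(28 - 7*x) + 7*x - 28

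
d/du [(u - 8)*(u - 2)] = 2*u - 10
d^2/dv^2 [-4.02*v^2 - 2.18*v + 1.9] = -8.04000000000000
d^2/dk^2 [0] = 0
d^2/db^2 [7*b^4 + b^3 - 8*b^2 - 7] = 84*b^2 + 6*b - 16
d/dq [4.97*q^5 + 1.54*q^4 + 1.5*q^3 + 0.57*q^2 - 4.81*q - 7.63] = 24.85*q^4 + 6.16*q^3 + 4.5*q^2 + 1.14*q - 4.81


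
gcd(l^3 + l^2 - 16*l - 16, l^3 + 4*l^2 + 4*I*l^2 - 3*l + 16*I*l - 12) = l + 4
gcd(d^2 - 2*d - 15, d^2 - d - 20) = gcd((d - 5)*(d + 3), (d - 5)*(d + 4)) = d - 5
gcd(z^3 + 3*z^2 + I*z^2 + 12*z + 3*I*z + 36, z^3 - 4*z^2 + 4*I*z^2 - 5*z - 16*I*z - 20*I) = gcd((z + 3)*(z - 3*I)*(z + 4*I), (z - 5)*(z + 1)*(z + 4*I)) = z + 4*I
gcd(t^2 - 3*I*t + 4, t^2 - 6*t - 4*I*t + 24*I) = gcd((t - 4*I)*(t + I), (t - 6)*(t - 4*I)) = t - 4*I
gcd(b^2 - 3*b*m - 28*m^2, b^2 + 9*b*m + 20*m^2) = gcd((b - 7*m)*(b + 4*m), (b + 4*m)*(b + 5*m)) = b + 4*m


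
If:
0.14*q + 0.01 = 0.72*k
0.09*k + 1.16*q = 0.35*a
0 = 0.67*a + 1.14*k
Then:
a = -0.02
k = 0.01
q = -0.01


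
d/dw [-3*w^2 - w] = -6*w - 1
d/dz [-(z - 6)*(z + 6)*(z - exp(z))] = z^2*exp(z) - 3*z^2 + 2*z*exp(z) - 36*exp(z) + 36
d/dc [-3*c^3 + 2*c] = 2 - 9*c^2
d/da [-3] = 0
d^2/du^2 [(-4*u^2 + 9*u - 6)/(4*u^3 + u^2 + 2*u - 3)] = 2*(-64*u^6 + 432*u^5 - 372*u^4 - 583*u^3 + 450*u^2 - 171*u - 24)/(64*u^9 + 48*u^8 + 108*u^7 - 95*u^6 - 18*u^5 - 141*u^4 + 80*u^3 - 9*u^2 + 54*u - 27)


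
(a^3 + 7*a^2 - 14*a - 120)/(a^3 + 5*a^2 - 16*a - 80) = (a + 6)/(a + 4)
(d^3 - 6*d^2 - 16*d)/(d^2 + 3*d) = (d^2 - 6*d - 16)/(d + 3)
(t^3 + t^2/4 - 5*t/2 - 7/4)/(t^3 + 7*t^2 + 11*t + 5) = (t - 7/4)/(t + 5)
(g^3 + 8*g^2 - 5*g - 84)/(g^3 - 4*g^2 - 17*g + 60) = (g + 7)/(g - 5)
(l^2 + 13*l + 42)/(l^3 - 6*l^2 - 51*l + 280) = (l + 6)/(l^2 - 13*l + 40)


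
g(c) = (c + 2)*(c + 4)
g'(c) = 2*c + 6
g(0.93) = 14.44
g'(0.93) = 7.86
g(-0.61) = 4.71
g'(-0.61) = 4.78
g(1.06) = 15.48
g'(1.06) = 8.12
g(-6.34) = 10.16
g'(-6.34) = -6.68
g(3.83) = 45.65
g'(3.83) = 13.66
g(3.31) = 38.82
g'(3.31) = 12.62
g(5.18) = 65.91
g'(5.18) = 16.36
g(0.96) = 14.68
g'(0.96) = 7.92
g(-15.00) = 143.00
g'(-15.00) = -24.00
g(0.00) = 8.00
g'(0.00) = 6.00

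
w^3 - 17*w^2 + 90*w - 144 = (w - 8)*(w - 6)*(w - 3)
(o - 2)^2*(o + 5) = o^3 + o^2 - 16*o + 20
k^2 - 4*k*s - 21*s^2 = (k - 7*s)*(k + 3*s)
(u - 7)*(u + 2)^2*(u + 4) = u^4 + u^3 - 36*u^2 - 124*u - 112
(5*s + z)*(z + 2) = 5*s*z + 10*s + z^2 + 2*z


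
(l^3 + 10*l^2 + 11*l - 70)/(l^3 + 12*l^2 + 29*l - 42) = (l^2 + 3*l - 10)/(l^2 + 5*l - 6)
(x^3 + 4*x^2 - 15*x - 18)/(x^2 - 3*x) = x + 7 + 6/x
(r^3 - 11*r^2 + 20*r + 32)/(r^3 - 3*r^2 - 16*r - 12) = (r^2 - 12*r + 32)/(r^2 - 4*r - 12)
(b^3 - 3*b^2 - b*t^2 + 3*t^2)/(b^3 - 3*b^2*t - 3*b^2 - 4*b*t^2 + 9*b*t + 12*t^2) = (-b + t)/(-b + 4*t)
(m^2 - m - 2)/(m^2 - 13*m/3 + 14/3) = 3*(m + 1)/(3*m - 7)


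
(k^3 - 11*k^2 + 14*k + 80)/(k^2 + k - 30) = (k^2 - 6*k - 16)/(k + 6)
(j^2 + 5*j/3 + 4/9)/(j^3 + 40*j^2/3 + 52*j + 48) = (j + 1/3)/(j^2 + 12*j + 36)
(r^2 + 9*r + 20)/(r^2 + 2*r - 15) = (r + 4)/(r - 3)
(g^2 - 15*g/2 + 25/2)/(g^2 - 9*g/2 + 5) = (g - 5)/(g - 2)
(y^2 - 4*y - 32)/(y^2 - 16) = (y - 8)/(y - 4)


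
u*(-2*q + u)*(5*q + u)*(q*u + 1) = -10*q^3*u^2 + 3*q^2*u^3 - 10*q^2*u + q*u^4 + 3*q*u^2 + u^3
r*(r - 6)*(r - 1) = r^3 - 7*r^2 + 6*r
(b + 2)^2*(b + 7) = b^3 + 11*b^2 + 32*b + 28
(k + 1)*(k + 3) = k^2 + 4*k + 3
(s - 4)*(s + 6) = s^2 + 2*s - 24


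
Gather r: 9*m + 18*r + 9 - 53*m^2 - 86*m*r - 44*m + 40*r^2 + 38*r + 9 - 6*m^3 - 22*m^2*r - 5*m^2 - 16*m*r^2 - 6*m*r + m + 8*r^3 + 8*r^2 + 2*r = -6*m^3 - 58*m^2 - 34*m + 8*r^3 + r^2*(48 - 16*m) + r*(-22*m^2 - 92*m + 58) + 18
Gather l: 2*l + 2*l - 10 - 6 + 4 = 4*l - 12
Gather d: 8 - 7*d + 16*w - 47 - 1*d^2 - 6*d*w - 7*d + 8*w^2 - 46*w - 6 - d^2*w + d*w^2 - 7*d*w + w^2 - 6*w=d^2*(-w - 1) + d*(w^2 - 13*w - 14) + 9*w^2 - 36*w - 45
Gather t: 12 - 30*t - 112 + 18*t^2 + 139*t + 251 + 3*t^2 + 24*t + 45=21*t^2 + 133*t + 196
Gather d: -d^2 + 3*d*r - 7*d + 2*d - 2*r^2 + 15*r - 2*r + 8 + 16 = -d^2 + d*(3*r - 5) - 2*r^2 + 13*r + 24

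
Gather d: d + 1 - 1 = d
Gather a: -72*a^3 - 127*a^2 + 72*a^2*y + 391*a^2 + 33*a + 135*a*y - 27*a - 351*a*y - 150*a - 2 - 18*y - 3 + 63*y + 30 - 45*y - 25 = -72*a^3 + a^2*(72*y + 264) + a*(-216*y - 144)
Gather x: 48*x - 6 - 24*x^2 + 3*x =-24*x^2 + 51*x - 6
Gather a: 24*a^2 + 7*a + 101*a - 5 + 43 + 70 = 24*a^2 + 108*a + 108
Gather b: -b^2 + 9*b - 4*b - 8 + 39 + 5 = -b^2 + 5*b + 36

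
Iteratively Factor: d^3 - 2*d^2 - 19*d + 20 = (d - 5)*(d^2 + 3*d - 4) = (d - 5)*(d - 1)*(d + 4)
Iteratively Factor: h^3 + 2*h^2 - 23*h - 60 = (h + 3)*(h^2 - h - 20) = (h + 3)*(h + 4)*(h - 5)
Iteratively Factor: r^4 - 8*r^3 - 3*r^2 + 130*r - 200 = (r - 5)*(r^3 - 3*r^2 - 18*r + 40) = (r - 5)*(r - 2)*(r^2 - r - 20) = (r - 5)^2*(r - 2)*(r + 4)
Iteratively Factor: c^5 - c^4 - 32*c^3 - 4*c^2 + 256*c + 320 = (c - 4)*(c^4 + 3*c^3 - 20*c^2 - 84*c - 80) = (c - 4)*(c + 2)*(c^3 + c^2 - 22*c - 40) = (c - 4)*(c + 2)^2*(c^2 - c - 20) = (c - 4)*(c + 2)^2*(c + 4)*(c - 5)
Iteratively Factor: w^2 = (w)*(w)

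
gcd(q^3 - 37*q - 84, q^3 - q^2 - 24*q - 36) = q + 3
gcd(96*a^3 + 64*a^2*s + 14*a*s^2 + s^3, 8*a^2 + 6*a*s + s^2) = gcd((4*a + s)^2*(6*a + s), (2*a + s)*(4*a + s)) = 4*a + s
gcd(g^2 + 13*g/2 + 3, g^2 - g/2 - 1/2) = g + 1/2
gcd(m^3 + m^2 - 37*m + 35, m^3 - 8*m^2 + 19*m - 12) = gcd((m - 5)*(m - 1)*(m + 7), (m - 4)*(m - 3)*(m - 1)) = m - 1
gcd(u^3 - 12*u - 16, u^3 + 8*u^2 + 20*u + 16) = u^2 + 4*u + 4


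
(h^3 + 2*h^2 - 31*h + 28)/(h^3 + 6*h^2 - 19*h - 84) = (h - 1)/(h + 3)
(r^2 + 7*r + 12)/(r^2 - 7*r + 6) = (r^2 + 7*r + 12)/(r^2 - 7*r + 6)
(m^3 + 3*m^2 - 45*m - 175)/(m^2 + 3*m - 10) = (m^2 - 2*m - 35)/(m - 2)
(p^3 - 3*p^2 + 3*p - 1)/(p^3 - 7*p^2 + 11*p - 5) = (p - 1)/(p - 5)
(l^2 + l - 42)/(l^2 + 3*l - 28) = (l - 6)/(l - 4)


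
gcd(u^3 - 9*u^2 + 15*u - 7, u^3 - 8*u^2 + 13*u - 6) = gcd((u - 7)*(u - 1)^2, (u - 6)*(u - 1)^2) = u^2 - 2*u + 1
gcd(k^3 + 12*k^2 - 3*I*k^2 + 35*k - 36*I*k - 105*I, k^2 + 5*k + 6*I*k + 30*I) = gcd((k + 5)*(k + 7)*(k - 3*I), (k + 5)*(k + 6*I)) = k + 5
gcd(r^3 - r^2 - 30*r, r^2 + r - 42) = r - 6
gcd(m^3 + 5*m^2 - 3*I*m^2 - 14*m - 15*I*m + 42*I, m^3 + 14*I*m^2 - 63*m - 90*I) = 1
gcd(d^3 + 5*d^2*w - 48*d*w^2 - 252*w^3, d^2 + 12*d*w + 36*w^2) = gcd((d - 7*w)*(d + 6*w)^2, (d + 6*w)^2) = d^2 + 12*d*w + 36*w^2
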